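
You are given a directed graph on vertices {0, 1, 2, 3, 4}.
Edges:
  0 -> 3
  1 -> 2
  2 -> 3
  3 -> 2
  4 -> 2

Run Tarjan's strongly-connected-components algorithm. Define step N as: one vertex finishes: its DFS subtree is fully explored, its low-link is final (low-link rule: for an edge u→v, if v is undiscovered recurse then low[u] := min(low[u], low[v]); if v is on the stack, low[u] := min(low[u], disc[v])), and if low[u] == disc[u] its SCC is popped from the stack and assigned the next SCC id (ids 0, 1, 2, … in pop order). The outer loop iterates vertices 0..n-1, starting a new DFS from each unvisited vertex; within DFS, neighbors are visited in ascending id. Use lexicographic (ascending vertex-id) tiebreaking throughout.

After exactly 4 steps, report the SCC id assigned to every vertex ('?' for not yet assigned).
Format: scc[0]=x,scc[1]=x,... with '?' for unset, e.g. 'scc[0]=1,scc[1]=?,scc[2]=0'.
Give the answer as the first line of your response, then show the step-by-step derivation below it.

scc[0]=1,scc[1]=2,scc[2]=0,scc[3]=0,scc[4]=?

step 1: low=(low[0]=0,low[1]=?,low[2]=1,low[3]=1,low[4]=?); scc=(scc[0]=?,scc[1]=?,scc[2]=?,scc[3]=?,scc[4]=?)
step 2: low=(low[0]=0,low[1]=?,low[2]=1,low[3]=1,low[4]=?); scc=(scc[0]=?,scc[1]=?,scc[2]=0,scc[3]=0,scc[4]=?)
step 3: low=(low[0]=0,low[1]=?,low[2]=1,low[3]=1,low[4]=?); scc=(scc[0]=1,scc[1]=?,scc[2]=0,scc[3]=0,scc[4]=?)
step 4: low=(low[0]=0,low[1]=3,low[2]=1,low[3]=1,low[4]=?); scc=(scc[0]=1,scc[1]=2,scc[2]=0,scc[3]=0,scc[4]=?)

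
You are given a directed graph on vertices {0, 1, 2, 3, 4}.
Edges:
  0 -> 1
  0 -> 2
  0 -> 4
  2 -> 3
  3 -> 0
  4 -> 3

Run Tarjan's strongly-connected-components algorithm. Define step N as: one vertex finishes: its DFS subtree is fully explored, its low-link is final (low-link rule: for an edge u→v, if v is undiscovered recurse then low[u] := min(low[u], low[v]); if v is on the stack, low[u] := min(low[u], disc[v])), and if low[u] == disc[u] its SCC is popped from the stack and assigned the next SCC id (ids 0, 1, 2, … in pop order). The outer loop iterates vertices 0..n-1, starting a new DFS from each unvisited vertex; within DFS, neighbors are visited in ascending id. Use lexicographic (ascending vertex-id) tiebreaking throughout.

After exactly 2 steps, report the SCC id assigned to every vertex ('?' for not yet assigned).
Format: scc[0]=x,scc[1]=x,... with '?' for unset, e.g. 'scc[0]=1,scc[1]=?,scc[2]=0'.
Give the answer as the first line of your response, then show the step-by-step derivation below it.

scc[0]=?,scc[1]=0,scc[2]=?,scc[3]=?,scc[4]=?

step 1: low=(low[0]=0,low[1]=1,low[2]=?,low[3]=?,low[4]=?); scc=(scc[0]=?,scc[1]=0,scc[2]=?,scc[3]=?,scc[4]=?)
step 2: low=(low[0]=0,low[1]=1,low[2]=2,low[3]=0,low[4]=?); scc=(scc[0]=?,scc[1]=0,scc[2]=?,scc[3]=?,scc[4]=?)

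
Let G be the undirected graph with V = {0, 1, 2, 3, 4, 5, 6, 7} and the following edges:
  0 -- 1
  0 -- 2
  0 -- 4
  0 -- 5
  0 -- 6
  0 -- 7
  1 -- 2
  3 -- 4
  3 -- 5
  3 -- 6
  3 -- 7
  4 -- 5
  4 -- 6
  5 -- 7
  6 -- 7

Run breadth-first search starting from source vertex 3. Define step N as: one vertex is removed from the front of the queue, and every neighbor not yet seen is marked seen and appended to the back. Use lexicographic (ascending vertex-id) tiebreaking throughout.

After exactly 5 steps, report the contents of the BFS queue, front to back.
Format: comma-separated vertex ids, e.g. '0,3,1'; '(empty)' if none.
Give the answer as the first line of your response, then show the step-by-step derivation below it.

0

step 1: dequeue 3; queue=[4,5,6,7]; order=3
step 2: dequeue 4; queue=[5,6,7,0]; order=3,4
step 3: dequeue 5; queue=[6,7,0]; order=3,4,5
step 4: dequeue 6; queue=[7,0]; order=3,4,5,6
step 5: dequeue 7; queue=[0]; order=3,4,5,6,7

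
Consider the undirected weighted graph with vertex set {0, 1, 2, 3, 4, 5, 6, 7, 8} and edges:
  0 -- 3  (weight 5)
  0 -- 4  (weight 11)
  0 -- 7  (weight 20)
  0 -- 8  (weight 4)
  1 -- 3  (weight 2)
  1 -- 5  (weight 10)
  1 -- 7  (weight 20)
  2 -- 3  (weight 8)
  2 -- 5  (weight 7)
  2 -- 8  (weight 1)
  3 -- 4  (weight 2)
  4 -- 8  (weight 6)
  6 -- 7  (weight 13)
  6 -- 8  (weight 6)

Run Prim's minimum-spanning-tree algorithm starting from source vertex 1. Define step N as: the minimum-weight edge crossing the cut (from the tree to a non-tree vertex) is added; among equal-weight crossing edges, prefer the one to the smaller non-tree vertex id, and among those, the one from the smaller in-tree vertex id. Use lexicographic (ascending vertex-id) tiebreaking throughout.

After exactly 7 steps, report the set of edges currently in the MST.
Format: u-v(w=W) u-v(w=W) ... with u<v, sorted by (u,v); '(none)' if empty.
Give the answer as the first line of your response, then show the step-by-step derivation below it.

0-3(w=5) 0-8(w=4) 1-3(w=2) 2-5(w=7) 2-8(w=1) 3-4(w=2) 6-8(w=6)

step 1: add edge 1-3 (w=2); MST = {1-3(w=2)}
step 2: add edge 3-4 (w=2); MST = {1-3(w=2) 3-4(w=2)}
step 3: add edge 0-3 (w=5); MST = {0-3(w=5) 1-3(w=2) 3-4(w=2)}
step 4: add edge 0-8 (w=4); MST = {0-3(w=5) 0-8(w=4) 1-3(w=2) 3-4(w=2)}
step 5: add edge 2-8 (w=1); MST = {0-3(w=5) 0-8(w=4) 1-3(w=2) 2-8(w=1) 3-4(w=2)}
step 6: add edge 6-8 (w=6); MST = {0-3(w=5) 0-8(w=4) 1-3(w=2) 2-8(w=1) 3-4(w=2) 6-8(w=6)}
step 7: add edge 2-5 (w=7); MST = {0-3(w=5) 0-8(w=4) 1-3(w=2) 2-5(w=7) 2-8(w=1) 3-4(w=2) 6-8(w=6)}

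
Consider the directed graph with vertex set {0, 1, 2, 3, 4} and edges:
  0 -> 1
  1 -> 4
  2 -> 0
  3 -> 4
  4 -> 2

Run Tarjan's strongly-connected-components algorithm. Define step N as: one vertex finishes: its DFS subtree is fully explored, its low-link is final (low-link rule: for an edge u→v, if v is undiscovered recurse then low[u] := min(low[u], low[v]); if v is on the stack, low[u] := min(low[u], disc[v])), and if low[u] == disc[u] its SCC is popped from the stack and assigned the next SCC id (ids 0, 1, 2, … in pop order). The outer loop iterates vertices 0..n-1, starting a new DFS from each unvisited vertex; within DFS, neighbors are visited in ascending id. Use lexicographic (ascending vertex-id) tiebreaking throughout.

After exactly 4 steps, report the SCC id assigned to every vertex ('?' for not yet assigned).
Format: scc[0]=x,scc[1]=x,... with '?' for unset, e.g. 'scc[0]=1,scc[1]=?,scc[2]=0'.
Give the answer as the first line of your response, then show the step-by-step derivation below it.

scc[0]=0,scc[1]=0,scc[2]=0,scc[3]=?,scc[4]=0

step 1: low=(low[0]=0,low[1]=1,low[2]=0,low[3]=?,low[4]=2); scc=(scc[0]=?,scc[1]=?,scc[2]=?,scc[3]=?,scc[4]=?)
step 2: low=(low[0]=0,low[1]=1,low[2]=0,low[3]=?,low[4]=0); scc=(scc[0]=?,scc[1]=?,scc[2]=?,scc[3]=?,scc[4]=?)
step 3: low=(low[0]=0,low[1]=0,low[2]=0,low[3]=?,low[4]=0); scc=(scc[0]=?,scc[1]=?,scc[2]=?,scc[3]=?,scc[4]=?)
step 4: low=(low[0]=0,low[1]=0,low[2]=0,low[3]=?,low[4]=0); scc=(scc[0]=0,scc[1]=0,scc[2]=0,scc[3]=?,scc[4]=0)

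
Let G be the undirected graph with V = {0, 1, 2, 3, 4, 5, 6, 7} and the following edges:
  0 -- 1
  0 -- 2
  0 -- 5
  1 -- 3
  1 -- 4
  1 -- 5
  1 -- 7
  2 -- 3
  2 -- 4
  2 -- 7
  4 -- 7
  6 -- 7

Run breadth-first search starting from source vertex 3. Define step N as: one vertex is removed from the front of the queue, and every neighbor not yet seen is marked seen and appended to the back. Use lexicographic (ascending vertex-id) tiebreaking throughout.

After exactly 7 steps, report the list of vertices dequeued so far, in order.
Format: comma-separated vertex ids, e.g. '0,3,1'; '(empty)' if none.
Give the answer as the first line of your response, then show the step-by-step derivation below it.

3,1,2,0,4,5,7

step 1: dequeue 3; queue=[1,2]; order=3
step 2: dequeue 1; queue=[2,0,4,5,7]; order=3,1
step 3: dequeue 2; queue=[0,4,5,7]; order=3,1,2
step 4: dequeue 0; queue=[4,5,7]; order=3,1,2,0
step 5: dequeue 4; queue=[5,7]; order=3,1,2,0,4
step 6: dequeue 5; queue=[7]; order=3,1,2,0,4,5
step 7: dequeue 7; queue=[6]; order=3,1,2,0,4,5,7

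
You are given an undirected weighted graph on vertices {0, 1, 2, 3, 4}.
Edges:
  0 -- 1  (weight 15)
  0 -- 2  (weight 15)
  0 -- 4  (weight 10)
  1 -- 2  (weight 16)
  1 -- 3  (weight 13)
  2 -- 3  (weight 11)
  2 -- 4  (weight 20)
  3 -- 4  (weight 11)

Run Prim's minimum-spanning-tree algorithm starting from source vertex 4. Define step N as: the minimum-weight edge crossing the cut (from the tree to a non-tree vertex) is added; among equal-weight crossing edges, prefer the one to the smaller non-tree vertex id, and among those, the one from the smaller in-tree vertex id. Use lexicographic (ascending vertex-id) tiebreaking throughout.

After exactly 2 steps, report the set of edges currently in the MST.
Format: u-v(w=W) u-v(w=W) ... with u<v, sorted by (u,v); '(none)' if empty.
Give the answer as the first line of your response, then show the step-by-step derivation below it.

0-4(w=10) 3-4(w=11)

step 1: add edge 0-4 (w=10); MST = {0-4(w=10)}
step 2: add edge 3-4 (w=11); MST = {0-4(w=10) 3-4(w=11)}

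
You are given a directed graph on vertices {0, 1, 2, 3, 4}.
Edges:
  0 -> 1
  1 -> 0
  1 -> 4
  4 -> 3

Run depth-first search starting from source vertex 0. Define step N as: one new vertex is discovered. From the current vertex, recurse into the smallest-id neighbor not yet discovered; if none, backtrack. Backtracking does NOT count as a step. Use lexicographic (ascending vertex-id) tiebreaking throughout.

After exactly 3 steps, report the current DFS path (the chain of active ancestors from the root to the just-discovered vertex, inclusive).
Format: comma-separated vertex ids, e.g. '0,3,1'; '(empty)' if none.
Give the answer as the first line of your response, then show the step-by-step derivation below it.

0,1,4

step 1: discover 0; path=0; order=0
step 2: discover 1; path=0>1; order=0,1
step 3: discover 4; path=0>1>4; order=0,1,4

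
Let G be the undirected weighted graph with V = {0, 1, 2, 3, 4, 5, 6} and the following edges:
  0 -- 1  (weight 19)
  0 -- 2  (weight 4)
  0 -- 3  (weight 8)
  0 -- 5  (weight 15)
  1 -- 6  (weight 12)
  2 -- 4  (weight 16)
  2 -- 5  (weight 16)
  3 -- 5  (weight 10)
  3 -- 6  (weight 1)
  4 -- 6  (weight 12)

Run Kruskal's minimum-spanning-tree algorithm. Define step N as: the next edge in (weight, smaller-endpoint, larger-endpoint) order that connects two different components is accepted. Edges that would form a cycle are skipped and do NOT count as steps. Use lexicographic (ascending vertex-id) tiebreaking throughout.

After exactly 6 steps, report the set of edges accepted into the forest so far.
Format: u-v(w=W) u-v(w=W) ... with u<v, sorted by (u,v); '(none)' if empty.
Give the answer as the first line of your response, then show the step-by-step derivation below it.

0-2(w=4) 0-3(w=8) 1-6(w=12) 3-5(w=10) 3-6(w=1) 4-6(w=12)

step 1: add edge 3-6 (w=1); MST = {3-6(w=1)}
step 2: add edge 0-2 (w=4); MST = {0-2(w=4) 3-6(w=1)}
step 3: add edge 0-3 (w=8); MST = {0-2(w=4) 0-3(w=8) 3-6(w=1)}
step 4: add edge 3-5 (w=10); MST = {0-2(w=4) 0-3(w=8) 3-5(w=10) 3-6(w=1)}
step 5: add edge 1-6 (w=12); MST = {0-2(w=4) 0-3(w=8) 1-6(w=12) 3-5(w=10) 3-6(w=1)}
step 6: add edge 4-6 (w=12); MST = {0-2(w=4) 0-3(w=8) 1-6(w=12) 3-5(w=10) 3-6(w=1) 4-6(w=12)}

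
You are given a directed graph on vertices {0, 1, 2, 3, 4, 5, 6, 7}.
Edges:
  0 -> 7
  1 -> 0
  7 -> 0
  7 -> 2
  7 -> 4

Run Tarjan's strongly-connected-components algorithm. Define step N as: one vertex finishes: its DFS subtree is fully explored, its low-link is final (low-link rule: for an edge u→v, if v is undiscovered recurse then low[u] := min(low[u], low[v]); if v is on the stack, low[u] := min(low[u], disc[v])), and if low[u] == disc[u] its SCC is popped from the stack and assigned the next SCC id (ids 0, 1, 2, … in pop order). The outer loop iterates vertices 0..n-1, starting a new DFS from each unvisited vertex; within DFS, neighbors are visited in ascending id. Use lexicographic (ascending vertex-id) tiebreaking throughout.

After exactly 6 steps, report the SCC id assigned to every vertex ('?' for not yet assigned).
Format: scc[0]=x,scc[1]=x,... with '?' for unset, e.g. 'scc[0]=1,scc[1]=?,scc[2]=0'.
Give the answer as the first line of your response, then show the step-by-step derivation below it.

scc[0]=2,scc[1]=3,scc[2]=0,scc[3]=4,scc[4]=1,scc[5]=?,scc[6]=?,scc[7]=2

step 1: low=(low[0]=0,low[1]=?,low[2]=2,low[3]=?,low[4]=?,low[5]=?,low[6]=?,low[7]=0); scc=(scc[0]=?,scc[1]=?,scc[2]=0,scc[3]=?,scc[4]=?,scc[5]=?,scc[6]=?,scc[7]=?)
step 2: low=(low[0]=0,low[1]=?,low[2]=2,low[3]=?,low[4]=3,low[5]=?,low[6]=?,low[7]=0); scc=(scc[0]=?,scc[1]=?,scc[2]=0,scc[3]=?,scc[4]=1,scc[5]=?,scc[6]=?,scc[7]=?)
step 3: low=(low[0]=0,low[1]=?,low[2]=2,low[3]=?,low[4]=3,low[5]=?,low[6]=?,low[7]=0); scc=(scc[0]=?,scc[1]=?,scc[2]=0,scc[3]=?,scc[4]=1,scc[5]=?,scc[6]=?,scc[7]=?)
step 4: low=(low[0]=0,low[1]=?,low[2]=2,low[3]=?,low[4]=3,low[5]=?,low[6]=?,low[7]=0); scc=(scc[0]=2,scc[1]=?,scc[2]=0,scc[3]=?,scc[4]=1,scc[5]=?,scc[6]=?,scc[7]=2)
step 5: low=(low[0]=0,low[1]=4,low[2]=2,low[3]=?,low[4]=3,low[5]=?,low[6]=?,low[7]=0); scc=(scc[0]=2,scc[1]=3,scc[2]=0,scc[3]=?,scc[4]=1,scc[5]=?,scc[6]=?,scc[7]=2)
step 6: low=(low[0]=0,low[1]=4,low[2]=2,low[3]=5,low[4]=3,low[5]=?,low[6]=?,low[7]=0); scc=(scc[0]=2,scc[1]=3,scc[2]=0,scc[3]=4,scc[4]=1,scc[5]=?,scc[6]=?,scc[7]=2)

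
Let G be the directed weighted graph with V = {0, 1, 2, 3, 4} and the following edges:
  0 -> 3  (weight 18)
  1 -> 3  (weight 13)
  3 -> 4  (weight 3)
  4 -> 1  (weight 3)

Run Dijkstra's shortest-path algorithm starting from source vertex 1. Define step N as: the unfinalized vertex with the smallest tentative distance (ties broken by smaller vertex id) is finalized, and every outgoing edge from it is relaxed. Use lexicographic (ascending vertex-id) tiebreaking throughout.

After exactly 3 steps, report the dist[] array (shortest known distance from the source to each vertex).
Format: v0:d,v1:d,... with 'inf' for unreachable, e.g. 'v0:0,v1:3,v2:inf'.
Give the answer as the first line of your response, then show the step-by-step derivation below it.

v0:inf,v1:0,v2:inf,v3:13,v4:16

step 1: dist = v0:inf,v1:0,v2:inf,v3:13,v4:inf
step 2: dist = v0:inf,v1:0,v2:inf,v3:13,v4:16
step 3: dist = v0:inf,v1:0,v2:inf,v3:13,v4:16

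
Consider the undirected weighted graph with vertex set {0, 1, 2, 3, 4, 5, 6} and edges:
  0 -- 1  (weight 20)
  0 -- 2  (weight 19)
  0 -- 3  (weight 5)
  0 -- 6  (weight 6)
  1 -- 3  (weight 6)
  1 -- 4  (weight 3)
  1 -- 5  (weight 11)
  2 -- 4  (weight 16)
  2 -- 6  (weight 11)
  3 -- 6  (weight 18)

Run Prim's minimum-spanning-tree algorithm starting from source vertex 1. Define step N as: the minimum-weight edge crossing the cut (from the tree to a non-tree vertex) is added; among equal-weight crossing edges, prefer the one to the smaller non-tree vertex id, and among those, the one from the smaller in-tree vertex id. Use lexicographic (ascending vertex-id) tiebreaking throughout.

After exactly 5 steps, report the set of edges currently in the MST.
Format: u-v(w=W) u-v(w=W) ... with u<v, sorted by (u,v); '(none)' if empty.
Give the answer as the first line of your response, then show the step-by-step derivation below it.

0-3(w=5) 0-6(w=6) 1-3(w=6) 1-4(w=3) 2-6(w=11)

step 1: add edge 1-4 (w=3); MST = {1-4(w=3)}
step 2: add edge 1-3 (w=6); MST = {1-3(w=6) 1-4(w=3)}
step 3: add edge 0-3 (w=5); MST = {0-3(w=5) 1-3(w=6) 1-4(w=3)}
step 4: add edge 0-6 (w=6); MST = {0-3(w=5) 0-6(w=6) 1-3(w=6) 1-4(w=3)}
step 5: add edge 2-6 (w=11); MST = {0-3(w=5) 0-6(w=6) 1-3(w=6) 1-4(w=3) 2-6(w=11)}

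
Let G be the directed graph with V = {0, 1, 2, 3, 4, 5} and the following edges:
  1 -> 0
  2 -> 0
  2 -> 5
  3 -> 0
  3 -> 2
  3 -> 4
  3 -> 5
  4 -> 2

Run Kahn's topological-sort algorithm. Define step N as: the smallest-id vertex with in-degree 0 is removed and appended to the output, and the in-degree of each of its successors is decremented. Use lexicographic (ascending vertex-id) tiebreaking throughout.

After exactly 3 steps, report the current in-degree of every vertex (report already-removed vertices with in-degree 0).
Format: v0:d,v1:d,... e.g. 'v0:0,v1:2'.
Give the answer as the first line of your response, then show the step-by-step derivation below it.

v0:1,v1:0,v2:0,v3:0,v4:0,v5:1

step 1: output 1; order=[1]; indeg=(2,0,2,0,1,2)
step 2: output 3; order=[1,3]; indeg=(1,0,1,0,0,1)
step 3: output 4; order=[1,3,4]; indeg=(1,0,0,0,0,1)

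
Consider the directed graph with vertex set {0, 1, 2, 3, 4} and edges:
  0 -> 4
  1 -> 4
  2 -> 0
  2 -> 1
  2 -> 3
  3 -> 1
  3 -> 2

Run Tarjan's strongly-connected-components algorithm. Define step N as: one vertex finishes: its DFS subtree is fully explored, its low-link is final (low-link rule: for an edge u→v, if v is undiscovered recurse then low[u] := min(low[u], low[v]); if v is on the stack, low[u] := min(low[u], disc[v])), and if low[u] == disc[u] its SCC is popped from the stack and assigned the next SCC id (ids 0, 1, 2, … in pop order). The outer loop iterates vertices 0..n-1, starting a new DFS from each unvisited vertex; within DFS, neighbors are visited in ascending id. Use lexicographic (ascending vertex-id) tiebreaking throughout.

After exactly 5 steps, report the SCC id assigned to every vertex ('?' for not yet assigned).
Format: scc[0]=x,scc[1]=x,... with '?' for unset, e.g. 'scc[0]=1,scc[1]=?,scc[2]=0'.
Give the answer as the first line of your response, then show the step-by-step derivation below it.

scc[0]=1,scc[1]=2,scc[2]=3,scc[3]=3,scc[4]=0

step 1: low=(low[0]=0,low[1]=?,low[2]=?,low[3]=?,low[4]=1); scc=(scc[0]=?,scc[1]=?,scc[2]=?,scc[3]=?,scc[4]=0)
step 2: low=(low[0]=0,low[1]=?,low[2]=?,low[3]=?,low[4]=1); scc=(scc[0]=1,scc[1]=?,scc[2]=?,scc[3]=?,scc[4]=0)
step 3: low=(low[0]=0,low[1]=2,low[2]=?,low[3]=?,low[4]=1); scc=(scc[0]=1,scc[1]=2,scc[2]=?,scc[3]=?,scc[4]=0)
step 4: low=(low[0]=0,low[1]=2,low[2]=3,low[3]=3,low[4]=1); scc=(scc[0]=1,scc[1]=2,scc[2]=?,scc[3]=?,scc[4]=0)
step 5: low=(low[0]=0,low[1]=2,low[2]=3,low[3]=3,low[4]=1); scc=(scc[0]=1,scc[1]=2,scc[2]=3,scc[3]=3,scc[4]=0)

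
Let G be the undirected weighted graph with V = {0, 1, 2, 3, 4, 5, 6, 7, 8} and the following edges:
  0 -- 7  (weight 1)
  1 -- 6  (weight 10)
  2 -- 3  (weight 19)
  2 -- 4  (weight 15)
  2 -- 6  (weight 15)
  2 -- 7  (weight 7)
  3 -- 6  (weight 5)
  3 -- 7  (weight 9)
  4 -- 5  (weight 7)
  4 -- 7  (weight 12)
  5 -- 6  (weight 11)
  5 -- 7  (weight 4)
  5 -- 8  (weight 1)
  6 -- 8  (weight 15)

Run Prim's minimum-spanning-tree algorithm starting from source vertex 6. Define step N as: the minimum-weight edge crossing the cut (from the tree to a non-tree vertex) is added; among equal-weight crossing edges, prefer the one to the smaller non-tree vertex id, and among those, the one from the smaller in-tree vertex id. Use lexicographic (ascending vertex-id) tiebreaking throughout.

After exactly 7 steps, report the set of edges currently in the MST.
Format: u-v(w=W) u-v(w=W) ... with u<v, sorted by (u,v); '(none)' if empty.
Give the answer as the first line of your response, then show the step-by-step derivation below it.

0-7(w=1) 2-7(w=7) 3-6(w=5) 3-7(w=9) 4-5(w=7) 5-7(w=4) 5-8(w=1)

step 1: add edge 3-6 (w=5); MST = {3-6(w=5)}
step 2: add edge 3-7 (w=9); MST = {3-6(w=5) 3-7(w=9)}
step 3: add edge 0-7 (w=1); MST = {0-7(w=1) 3-6(w=5) 3-7(w=9)}
step 4: add edge 5-7 (w=4); MST = {0-7(w=1) 3-6(w=5) 3-7(w=9) 5-7(w=4)}
step 5: add edge 5-8 (w=1); MST = {0-7(w=1) 3-6(w=5) 3-7(w=9) 5-7(w=4) 5-8(w=1)}
step 6: add edge 2-7 (w=7); MST = {0-7(w=1) 2-7(w=7) 3-6(w=5) 3-7(w=9) 5-7(w=4) 5-8(w=1)}
step 7: add edge 4-5 (w=7); MST = {0-7(w=1) 2-7(w=7) 3-6(w=5) 3-7(w=9) 4-5(w=7) 5-7(w=4) 5-8(w=1)}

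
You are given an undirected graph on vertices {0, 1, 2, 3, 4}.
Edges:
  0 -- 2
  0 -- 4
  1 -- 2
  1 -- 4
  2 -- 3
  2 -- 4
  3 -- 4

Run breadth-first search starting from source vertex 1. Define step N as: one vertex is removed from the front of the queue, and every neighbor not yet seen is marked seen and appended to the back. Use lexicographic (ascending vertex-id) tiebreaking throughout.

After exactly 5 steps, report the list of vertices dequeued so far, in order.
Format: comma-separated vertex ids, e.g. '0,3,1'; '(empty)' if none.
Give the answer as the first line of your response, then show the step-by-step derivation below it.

1,2,4,0,3

step 1: dequeue 1; queue=[2,4]; order=1
step 2: dequeue 2; queue=[4,0,3]; order=1,2
step 3: dequeue 4; queue=[0,3]; order=1,2,4
step 4: dequeue 0; queue=[3]; order=1,2,4,0
step 5: dequeue 3; queue=[(empty)]; order=1,2,4,0,3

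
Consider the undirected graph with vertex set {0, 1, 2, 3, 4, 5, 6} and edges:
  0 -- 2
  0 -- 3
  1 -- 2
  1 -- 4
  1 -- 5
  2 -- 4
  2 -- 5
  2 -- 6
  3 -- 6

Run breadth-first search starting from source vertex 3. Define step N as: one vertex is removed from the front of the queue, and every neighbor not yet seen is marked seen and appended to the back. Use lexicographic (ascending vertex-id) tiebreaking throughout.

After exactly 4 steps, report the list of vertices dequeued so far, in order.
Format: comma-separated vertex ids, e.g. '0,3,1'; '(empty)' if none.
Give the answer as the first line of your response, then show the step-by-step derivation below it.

3,0,6,2

step 1: dequeue 3; queue=[0,6]; order=3
step 2: dequeue 0; queue=[6,2]; order=3,0
step 3: dequeue 6; queue=[2]; order=3,0,6
step 4: dequeue 2; queue=[1,4,5]; order=3,0,6,2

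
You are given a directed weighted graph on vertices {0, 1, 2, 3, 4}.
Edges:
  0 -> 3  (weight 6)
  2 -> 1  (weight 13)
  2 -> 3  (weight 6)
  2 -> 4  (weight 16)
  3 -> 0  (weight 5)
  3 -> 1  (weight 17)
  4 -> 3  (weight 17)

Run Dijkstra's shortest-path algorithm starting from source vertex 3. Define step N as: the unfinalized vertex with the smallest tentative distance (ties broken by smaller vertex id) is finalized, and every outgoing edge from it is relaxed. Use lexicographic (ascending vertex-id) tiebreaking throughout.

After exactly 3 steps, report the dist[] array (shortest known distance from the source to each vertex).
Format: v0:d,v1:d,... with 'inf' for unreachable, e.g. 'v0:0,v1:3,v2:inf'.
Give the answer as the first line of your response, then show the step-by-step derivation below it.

v0:5,v1:17,v2:inf,v3:0,v4:inf

step 1: dist = v0:5,v1:17,v2:inf,v3:0,v4:inf
step 2: dist = v0:5,v1:17,v2:inf,v3:0,v4:inf
step 3: dist = v0:5,v1:17,v2:inf,v3:0,v4:inf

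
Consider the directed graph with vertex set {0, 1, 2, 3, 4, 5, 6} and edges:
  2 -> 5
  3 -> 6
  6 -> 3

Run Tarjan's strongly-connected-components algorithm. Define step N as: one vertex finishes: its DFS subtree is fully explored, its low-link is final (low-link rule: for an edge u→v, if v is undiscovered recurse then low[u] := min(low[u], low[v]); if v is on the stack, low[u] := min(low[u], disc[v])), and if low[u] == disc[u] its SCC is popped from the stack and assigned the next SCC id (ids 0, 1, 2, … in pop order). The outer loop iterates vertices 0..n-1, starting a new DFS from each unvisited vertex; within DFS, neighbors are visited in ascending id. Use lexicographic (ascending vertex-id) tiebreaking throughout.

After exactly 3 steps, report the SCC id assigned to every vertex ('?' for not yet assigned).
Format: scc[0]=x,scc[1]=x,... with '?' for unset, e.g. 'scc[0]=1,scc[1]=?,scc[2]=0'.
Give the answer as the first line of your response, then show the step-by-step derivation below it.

scc[0]=0,scc[1]=1,scc[2]=?,scc[3]=?,scc[4]=?,scc[5]=2,scc[6]=?

step 1: low=(low[0]=0,low[1]=?,low[2]=?,low[3]=?,low[4]=?,low[5]=?,low[6]=?); scc=(scc[0]=0,scc[1]=?,scc[2]=?,scc[3]=?,scc[4]=?,scc[5]=?,scc[6]=?)
step 2: low=(low[0]=0,low[1]=1,low[2]=?,low[3]=?,low[4]=?,low[5]=?,low[6]=?); scc=(scc[0]=0,scc[1]=1,scc[2]=?,scc[3]=?,scc[4]=?,scc[5]=?,scc[6]=?)
step 3: low=(low[0]=0,low[1]=1,low[2]=2,low[3]=?,low[4]=?,low[5]=3,low[6]=?); scc=(scc[0]=0,scc[1]=1,scc[2]=?,scc[3]=?,scc[4]=?,scc[5]=2,scc[6]=?)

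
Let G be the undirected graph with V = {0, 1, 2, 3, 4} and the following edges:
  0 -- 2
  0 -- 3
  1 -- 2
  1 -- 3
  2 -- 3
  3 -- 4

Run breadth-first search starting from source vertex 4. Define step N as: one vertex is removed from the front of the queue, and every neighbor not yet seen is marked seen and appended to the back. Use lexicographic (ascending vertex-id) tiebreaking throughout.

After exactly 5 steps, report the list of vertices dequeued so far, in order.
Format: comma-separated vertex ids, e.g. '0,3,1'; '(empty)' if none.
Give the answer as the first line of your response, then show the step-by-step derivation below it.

4,3,0,1,2

step 1: dequeue 4; queue=[3]; order=4
step 2: dequeue 3; queue=[0,1,2]; order=4,3
step 3: dequeue 0; queue=[1,2]; order=4,3,0
step 4: dequeue 1; queue=[2]; order=4,3,0,1
step 5: dequeue 2; queue=[(empty)]; order=4,3,0,1,2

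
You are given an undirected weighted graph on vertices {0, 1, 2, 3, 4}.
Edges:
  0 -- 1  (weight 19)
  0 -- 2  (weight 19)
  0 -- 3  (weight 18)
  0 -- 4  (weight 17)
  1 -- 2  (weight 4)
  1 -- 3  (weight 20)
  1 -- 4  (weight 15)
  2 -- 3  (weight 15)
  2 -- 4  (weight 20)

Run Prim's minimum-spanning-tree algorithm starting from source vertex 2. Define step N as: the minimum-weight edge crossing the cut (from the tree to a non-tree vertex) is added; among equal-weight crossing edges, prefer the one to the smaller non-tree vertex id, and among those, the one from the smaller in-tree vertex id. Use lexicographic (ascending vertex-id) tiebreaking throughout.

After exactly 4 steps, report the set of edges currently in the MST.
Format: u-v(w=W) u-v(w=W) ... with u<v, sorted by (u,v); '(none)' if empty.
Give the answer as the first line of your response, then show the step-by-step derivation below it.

0-4(w=17) 1-2(w=4) 1-4(w=15) 2-3(w=15)

step 1: add edge 1-2 (w=4); MST = {1-2(w=4)}
step 2: add edge 2-3 (w=15); MST = {1-2(w=4) 2-3(w=15)}
step 3: add edge 1-4 (w=15); MST = {1-2(w=4) 1-4(w=15) 2-3(w=15)}
step 4: add edge 0-4 (w=17); MST = {0-4(w=17) 1-2(w=4) 1-4(w=15) 2-3(w=15)}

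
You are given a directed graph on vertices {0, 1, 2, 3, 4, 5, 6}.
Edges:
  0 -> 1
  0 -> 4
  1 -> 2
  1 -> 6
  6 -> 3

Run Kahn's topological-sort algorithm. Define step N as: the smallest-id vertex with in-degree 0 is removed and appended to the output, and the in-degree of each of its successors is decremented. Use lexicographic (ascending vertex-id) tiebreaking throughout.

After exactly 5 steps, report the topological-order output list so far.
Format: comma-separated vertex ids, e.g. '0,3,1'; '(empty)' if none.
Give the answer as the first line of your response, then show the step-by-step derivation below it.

0,1,2,4,5

step 1: output 0; order=[0]; indeg=(0,0,1,1,0,0,1)
step 2: output 1; order=[0,1]; indeg=(0,0,0,1,0,0,0)
step 3: output 2; order=[0,1,2]; indeg=(0,0,0,1,0,0,0)
step 4: output 4; order=[0,1,2,4]; indeg=(0,0,0,1,0,0,0)
step 5: output 5; order=[0,1,2,4,5]; indeg=(0,0,0,1,0,0,0)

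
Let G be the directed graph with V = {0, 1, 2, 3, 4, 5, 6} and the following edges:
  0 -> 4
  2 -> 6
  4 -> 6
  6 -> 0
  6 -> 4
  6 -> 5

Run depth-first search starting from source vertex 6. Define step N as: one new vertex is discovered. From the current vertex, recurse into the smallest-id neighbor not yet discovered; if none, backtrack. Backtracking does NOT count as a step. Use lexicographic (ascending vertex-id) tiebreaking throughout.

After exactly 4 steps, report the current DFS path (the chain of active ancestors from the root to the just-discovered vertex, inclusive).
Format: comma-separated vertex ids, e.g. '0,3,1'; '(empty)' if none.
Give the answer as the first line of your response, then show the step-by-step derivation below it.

6,5

step 1: discover 6; path=6; order=6
step 2: discover 0; path=6>0; order=6,0
step 3: discover 4; path=6>0>4; order=6,0,4
step 4: discover 5; path=6>5; order=6,0,4,5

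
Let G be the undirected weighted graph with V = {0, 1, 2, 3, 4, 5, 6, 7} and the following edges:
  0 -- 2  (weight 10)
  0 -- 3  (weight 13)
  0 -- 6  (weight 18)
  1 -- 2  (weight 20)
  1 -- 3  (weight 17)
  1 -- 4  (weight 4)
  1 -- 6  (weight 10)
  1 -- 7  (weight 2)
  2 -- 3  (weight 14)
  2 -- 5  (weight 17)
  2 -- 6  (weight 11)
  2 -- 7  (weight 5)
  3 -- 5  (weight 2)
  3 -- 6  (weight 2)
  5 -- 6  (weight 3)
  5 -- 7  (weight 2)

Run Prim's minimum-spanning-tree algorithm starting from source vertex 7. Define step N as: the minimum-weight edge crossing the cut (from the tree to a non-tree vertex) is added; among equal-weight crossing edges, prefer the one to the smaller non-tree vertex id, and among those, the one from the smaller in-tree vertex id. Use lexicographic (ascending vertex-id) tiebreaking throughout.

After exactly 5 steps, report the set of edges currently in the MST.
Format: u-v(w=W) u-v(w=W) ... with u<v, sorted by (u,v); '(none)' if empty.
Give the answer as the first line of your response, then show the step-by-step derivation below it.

1-4(w=4) 1-7(w=2) 3-5(w=2) 3-6(w=2) 5-7(w=2)

step 1: add edge 1-7 (w=2); MST = {1-7(w=2)}
step 2: add edge 5-7 (w=2); MST = {1-7(w=2) 5-7(w=2)}
step 3: add edge 3-5 (w=2); MST = {1-7(w=2) 3-5(w=2) 5-7(w=2)}
step 4: add edge 3-6 (w=2); MST = {1-7(w=2) 3-5(w=2) 3-6(w=2) 5-7(w=2)}
step 5: add edge 1-4 (w=4); MST = {1-4(w=4) 1-7(w=2) 3-5(w=2) 3-6(w=2) 5-7(w=2)}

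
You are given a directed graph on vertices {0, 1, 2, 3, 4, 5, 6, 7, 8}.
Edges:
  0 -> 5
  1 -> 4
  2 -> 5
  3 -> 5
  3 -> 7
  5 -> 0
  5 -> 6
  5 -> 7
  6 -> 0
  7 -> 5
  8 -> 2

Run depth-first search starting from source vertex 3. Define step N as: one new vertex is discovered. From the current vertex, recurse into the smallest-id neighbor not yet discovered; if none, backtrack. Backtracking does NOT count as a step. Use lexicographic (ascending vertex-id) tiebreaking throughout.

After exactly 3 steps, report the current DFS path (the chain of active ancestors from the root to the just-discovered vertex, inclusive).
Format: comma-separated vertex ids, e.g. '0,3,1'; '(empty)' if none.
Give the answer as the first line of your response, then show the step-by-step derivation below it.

3,5,0

step 1: discover 3; path=3; order=3
step 2: discover 5; path=3>5; order=3,5
step 3: discover 0; path=3>5>0; order=3,5,0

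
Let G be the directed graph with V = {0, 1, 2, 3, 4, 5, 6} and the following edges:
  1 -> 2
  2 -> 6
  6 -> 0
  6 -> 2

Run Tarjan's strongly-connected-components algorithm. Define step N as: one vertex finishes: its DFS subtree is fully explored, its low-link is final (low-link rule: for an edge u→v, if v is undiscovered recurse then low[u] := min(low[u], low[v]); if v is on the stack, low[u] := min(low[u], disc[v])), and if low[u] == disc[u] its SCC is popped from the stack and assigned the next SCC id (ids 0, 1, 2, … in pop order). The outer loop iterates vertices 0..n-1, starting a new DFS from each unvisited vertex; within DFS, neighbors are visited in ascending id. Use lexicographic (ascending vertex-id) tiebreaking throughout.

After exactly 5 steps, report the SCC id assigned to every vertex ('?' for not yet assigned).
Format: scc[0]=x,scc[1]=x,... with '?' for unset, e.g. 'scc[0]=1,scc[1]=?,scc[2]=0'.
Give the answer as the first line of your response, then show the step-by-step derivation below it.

scc[0]=0,scc[1]=2,scc[2]=1,scc[3]=3,scc[4]=?,scc[5]=?,scc[6]=1

step 1: low=(low[0]=0,low[1]=?,low[2]=?,low[3]=?,low[4]=?,low[5]=?,low[6]=?); scc=(scc[0]=0,scc[1]=?,scc[2]=?,scc[3]=?,scc[4]=?,scc[5]=?,scc[6]=?)
step 2: low=(low[0]=0,low[1]=1,low[2]=2,low[3]=?,low[4]=?,low[5]=?,low[6]=2); scc=(scc[0]=0,scc[1]=?,scc[2]=?,scc[3]=?,scc[4]=?,scc[5]=?,scc[6]=?)
step 3: low=(low[0]=0,low[1]=1,low[2]=2,low[3]=?,low[4]=?,low[5]=?,low[6]=2); scc=(scc[0]=0,scc[1]=?,scc[2]=1,scc[3]=?,scc[4]=?,scc[5]=?,scc[6]=1)
step 4: low=(low[0]=0,low[1]=1,low[2]=2,low[3]=?,low[4]=?,low[5]=?,low[6]=2); scc=(scc[0]=0,scc[1]=2,scc[2]=1,scc[3]=?,scc[4]=?,scc[5]=?,scc[6]=1)
step 5: low=(low[0]=0,low[1]=1,low[2]=2,low[3]=4,low[4]=?,low[5]=?,low[6]=2); scc=(scc[0]=0,scc[1]=2,scc[2]=1,scc[3]=3,scc[4]=?,scc[5]=?,scc[6]=1)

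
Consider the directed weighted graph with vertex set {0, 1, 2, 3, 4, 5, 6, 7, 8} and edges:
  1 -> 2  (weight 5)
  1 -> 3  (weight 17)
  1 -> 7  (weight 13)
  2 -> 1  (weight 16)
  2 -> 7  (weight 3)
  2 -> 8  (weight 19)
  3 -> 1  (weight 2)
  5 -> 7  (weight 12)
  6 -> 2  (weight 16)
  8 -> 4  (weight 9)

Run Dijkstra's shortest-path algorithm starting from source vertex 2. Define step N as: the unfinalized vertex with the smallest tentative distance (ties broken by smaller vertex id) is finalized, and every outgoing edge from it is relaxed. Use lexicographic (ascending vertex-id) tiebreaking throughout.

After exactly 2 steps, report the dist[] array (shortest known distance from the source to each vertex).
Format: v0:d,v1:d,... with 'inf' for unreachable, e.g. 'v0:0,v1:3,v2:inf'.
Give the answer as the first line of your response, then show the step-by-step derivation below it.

v0:inf,v1:16,v2:0,v3:inf,v4:inf,v5:inf,v6:inf,v7:3,v8:19

step 1: dist = v0:inf,v1:16,v2:0,v3:inf,v4:inf,v5:inf,v6:inf,v7:3,v8:19
step 2: dist = v0:inf,v1:16,v2:0,v3:inf,v4:inf,v5:inf,v6:inf,v7:3,v8:19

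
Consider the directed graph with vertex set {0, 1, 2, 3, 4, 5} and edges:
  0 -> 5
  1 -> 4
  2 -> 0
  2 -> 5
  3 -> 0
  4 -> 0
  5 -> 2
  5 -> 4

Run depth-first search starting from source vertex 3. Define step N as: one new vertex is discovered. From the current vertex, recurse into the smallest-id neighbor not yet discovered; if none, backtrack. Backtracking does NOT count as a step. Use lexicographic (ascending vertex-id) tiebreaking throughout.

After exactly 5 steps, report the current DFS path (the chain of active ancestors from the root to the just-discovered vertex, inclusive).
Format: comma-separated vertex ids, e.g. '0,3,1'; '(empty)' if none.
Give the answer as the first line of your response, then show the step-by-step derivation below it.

3,0,5,4

step 1: discover 3; path=3; order=3
step 2: discover 0; path=3>0; order=3,0
step 3: discover 5; path=3>0>5; order=3,0,5
step 4: discover 2; path=3>0>5>2; order=3,0,5,2
step 5: discover 4; path=3>0>5>4; order=3,0,5,2,4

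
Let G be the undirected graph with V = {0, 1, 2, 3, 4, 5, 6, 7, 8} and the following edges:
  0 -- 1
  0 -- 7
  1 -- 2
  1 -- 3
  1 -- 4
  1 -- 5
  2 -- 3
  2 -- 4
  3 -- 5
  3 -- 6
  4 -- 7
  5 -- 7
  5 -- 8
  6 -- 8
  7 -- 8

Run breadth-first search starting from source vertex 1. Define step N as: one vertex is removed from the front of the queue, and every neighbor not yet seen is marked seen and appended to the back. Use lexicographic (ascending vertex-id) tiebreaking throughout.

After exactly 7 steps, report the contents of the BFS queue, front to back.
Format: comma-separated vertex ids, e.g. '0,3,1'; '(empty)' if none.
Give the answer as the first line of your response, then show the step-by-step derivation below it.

6,8

step 1: dequeue 1; queue=[0,2,3,4,5]; order=1
step 2: dequeue 0; queue=[2,3,4,5,7]; order=1,0
step 3: dequeue 2; queue=[3,4,5,7]; order=1,0,2
step 4: dequeue 3; queue=[4,5,7,6]; order=1,0,2,3
step 5: dequeue 4; queue=[5,7,6]; order=1,0,2,3,4
step 6: dequeue 5; queue=[7,6,8]; order=1,0,2,3,4,5
step 7: dequeue 7; queue=[6,8]; order=1,0,2,3,4,5,7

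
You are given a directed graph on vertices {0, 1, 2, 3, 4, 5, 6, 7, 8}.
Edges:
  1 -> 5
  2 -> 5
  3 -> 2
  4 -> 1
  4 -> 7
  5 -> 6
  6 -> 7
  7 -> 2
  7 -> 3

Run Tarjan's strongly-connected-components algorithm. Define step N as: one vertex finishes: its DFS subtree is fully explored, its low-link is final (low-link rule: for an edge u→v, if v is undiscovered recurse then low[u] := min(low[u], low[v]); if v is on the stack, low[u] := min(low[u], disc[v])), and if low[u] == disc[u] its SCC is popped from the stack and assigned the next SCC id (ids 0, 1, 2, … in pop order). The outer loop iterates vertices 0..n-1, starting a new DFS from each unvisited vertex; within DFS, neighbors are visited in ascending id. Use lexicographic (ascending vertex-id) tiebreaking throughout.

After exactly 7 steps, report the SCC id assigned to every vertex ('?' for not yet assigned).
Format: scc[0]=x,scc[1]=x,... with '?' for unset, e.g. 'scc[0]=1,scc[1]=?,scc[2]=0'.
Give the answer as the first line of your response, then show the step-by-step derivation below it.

scc[0]=0,scc[1]=2,scc[2]=1,scc[3]=1,scc[4]=?,scc[5]=1,scc[6]=1,scc[7]=1,scc[8]=?

step 1: low=(low[0]=0,low[1]=?,low[2]=?,low[3]=?,low[4]=?,low[5]=?,low[6]=?,low[7]=?,low[8]=?); scc=(scc[0]=0,scc[1]=?,scc[2]=?,scc[3]=?,scc[4]=?,scc[5]=?,scc[6]=?,scc[7]=?,scc[8]=?)
step 2: low=(low[0]=0,low[1]=1,low[2]=2,low[3]=?,low[4]=?,low[5]=2,low[6]=3,low[7]=4,low[8]=?); scc=(scc[0]=0,scc[1]=?,scc[2]=?,scc[3]=?,scc[4]=?,scc[5]=?,scc[6]=?,scc[7]=?,scc[8]=?)
step 3: low=(low[0]=0,low[1]=1,low[2]=2,low[3]=5,low[4]=?,low[5]=2,low[6]=3,low[7]=2,low[8]=?); scc=(scc[0]=0,scc[1]=?,scc[2]=?,scc[3]=?,scc[4]=?,scc[5]=?,scc[6]=?,scc[7]=?,scc[8]=?)
step 4: low=(low[0]=0,low[1]=1,low[2]=2,low[3]=5,low[4]=?,low[5]=2,low[6]=3,low[7]=2,low[8]=?); scc=(scc[0]=0,scc[1]=?,scc[2]=?,scc[3]=?,scc[4]=?,scc[5]=?,scc[6]=?,scc[7]=?,scc[8]=?)
step 5: low=(low[0]=0,low[1]=1,low[2]=2,low[3]=5,low[4]=?,low[5]=2,low[6]=2,low[7]=2,low[8]=?); scc=(scc[0]=0,scc[1]=?,scc[2]=?,scc[3]=?,scc[4]=?,scc[5]=?,scc[6]=?,scc[7]=?,scc[8]=?)
step 6: low=(low[0]=0,low[1]=1,low[2]=2,low[3]=5,low[4]=?,low[5]=2,low[6]=2,low[7]=2,low[8]=?); scc=(scc[0]=0,scc[1]=?,scc[2]=1,scc[3]=1,scc[4]=?,scc[5]=1,scc[6]=1,scc[7]=1,scc[8]=?)
step 7: low=(low[0]=0,low[1]=1,low[2]=2,low[3]=5,low[4]=?,low[5]=2,low[6]=2,low[7]=2,low[8]=?); scc=(scc[0]=0,scc[1]=2,scc[2]=1,scc[3]=1,scc[4]=?,scc[5]=1,scc[6]=1,scc[7]=1,scc[8]=?)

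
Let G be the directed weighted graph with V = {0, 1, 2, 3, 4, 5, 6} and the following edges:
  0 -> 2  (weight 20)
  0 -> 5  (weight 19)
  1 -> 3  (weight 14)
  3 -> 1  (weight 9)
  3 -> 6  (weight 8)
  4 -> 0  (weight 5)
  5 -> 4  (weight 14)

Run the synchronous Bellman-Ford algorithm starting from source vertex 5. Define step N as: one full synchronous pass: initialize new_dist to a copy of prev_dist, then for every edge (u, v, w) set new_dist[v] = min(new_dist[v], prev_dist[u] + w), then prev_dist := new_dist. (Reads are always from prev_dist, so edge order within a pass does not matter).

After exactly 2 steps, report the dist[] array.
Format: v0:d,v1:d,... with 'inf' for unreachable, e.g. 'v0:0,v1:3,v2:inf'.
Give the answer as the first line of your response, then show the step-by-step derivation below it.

v0:19,v1:inf,v2:inf,v3:inf,v4:14,v5:0,v6:inf

step 1: dist = v0:inf,v1:inf,v2:inf,v3:inf,v4:14,v5:0,v6:inf
step 2: dist = v0:19,v1:inf,v2:inf,v3:inf,v4:14,v5:0,v6:inf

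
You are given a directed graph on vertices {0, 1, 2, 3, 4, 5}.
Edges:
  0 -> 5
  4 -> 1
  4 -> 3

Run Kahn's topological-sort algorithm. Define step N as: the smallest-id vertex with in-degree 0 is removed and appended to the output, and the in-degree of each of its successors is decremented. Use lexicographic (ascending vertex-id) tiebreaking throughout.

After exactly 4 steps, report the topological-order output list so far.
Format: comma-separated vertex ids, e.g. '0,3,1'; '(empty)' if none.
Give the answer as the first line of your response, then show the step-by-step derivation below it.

0,2,4,1

step 1: output 0; order=[0]; indeg=(0,1,0,1,0,0)
step 2: output 2; order=[0,2]; indeg=(0,1,0,1,0,0)
step 3: output 4; order=[0,2,4]; indeg=(0,0,0,0,0,0)
step 4: output 1; order=[0,2,4,1]; indeg=(0,0,0,0,0,0)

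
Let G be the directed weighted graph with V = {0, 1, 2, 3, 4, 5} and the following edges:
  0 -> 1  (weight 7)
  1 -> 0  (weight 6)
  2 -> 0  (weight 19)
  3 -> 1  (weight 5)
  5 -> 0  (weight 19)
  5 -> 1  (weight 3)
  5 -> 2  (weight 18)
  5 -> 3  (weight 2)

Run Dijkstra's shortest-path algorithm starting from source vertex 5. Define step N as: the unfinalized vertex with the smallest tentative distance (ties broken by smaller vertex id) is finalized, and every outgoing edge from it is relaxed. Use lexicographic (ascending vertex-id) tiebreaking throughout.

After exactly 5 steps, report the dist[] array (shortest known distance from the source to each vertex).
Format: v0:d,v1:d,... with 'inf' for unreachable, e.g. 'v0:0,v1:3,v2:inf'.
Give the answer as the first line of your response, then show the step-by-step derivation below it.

v0:9,v1:3,v2:18,v3:2,v4:inf,v5:0

step 1: dist = v0:19,v1:3,v2:18,v3:2,v4:inf,v5:0
step 2: dist = v0:19,v1:3,v2:18,v3:2,v4:inf,v5:0
step 3: dist = v0:9,v1:3,v2:18,v3:2,v4:inf,v5:0
step 4: dist = v0:9,v1:3,v2:18,v3:2,v4:inf,v5:0
step 5: dist = v0:9,v1:3,v2:18,v3:2,v4:inf,v5:0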